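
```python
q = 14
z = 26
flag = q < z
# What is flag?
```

Trace:
`q = 14` → q = 14
`z = 26` → z = 26
`flag = q < z` → flag = True
So flag = True

Answer: True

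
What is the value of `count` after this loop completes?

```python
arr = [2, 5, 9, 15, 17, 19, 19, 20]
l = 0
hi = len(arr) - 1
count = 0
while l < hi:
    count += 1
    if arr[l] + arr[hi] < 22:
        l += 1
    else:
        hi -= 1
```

Steps to find pair summing to 22
`count` takes the values: 0 → 1 → 2 → 3 → 4 → 5 → 6 → 7

Answer: 7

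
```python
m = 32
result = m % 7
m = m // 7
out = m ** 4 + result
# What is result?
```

Trace:
`m = 32` → m = 32
`result = m % 7` → result = 4
`m = m // 7` → m = 4
`out = m ** 4 + result` → out = 260
So result = 4

Answer: 4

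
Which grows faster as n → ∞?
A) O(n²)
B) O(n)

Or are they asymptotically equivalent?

O(n²) vs O(n): Higher order terms dominate.

Answer: A) O(n²) grows faster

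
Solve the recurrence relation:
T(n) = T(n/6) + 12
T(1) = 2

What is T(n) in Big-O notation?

Each step divides n by 6 and adds 12. After log_6(n) steps we reach T(1)=2. So T(n) = 12·log_6(n) + 2 = O(log n).

Answer: O(log n)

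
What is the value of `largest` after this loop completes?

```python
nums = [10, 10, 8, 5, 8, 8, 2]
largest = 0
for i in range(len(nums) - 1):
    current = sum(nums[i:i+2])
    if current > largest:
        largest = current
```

Max sum of 2-element window in [10, 10, 8, 5, 8, 8, 2]
`largest` takes the values: 0 → 20

Answer: 20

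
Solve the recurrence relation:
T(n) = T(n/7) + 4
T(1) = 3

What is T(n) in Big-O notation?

Each step divides n by 7 and adds 4. After log_7(n) steps we reach T(1)=3. So T(n) = 4·log_7(n) + 3 = O(log n).

Answer: O(log n)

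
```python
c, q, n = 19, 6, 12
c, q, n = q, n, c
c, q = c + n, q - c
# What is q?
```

Trace:
`c, q, n = 19, 6, 12` → c = 19; q = 6; n = 12
`c, q, n = q, n, c` → c = 6; q = 12; n = 19
`c, q = c + n, q - c` → c = 25; q = 6
So q = 6

Answer: 6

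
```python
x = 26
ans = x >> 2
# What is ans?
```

Trace:
`x = 26` → x = 26
`ans = x >> 2` → ans = 6
So ans = 6

Answer: 6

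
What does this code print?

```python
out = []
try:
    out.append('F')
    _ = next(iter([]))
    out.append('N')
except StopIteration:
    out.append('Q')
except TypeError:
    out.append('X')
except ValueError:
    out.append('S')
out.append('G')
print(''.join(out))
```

Execution trace: 'F' (try body) → 'Q' (except StopIteration) → 'G' (after the try/except). Output: FQG

Answer: FQG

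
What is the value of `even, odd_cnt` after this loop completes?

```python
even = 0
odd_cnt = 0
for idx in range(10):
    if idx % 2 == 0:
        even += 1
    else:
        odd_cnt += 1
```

Count evens and odds in range(10)
`even, odd_cnt` takes the values: (0, 0) → (1, 0) → (1, 1) → (2, 1) → (2, 2) → (3, 2) → (3, 3) → (4, 3) → (4, 4) → (5, 4) → (5, 5)

Answer: 5, 5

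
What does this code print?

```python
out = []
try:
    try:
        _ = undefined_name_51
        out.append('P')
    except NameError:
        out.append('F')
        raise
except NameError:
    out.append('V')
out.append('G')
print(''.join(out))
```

Execution trace: 'F' (inner except NameError) → 'V' (outer except NameError) → 'G' (after the try/except). Output: FVG

Answer: FVG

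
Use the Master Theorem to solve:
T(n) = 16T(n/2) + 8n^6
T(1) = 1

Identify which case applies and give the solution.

a=16, b=2, f(n)=8n^6. log_2(16) = 4. Since c=6 > 4 and the regularity condition holds (16(n/2)^6 = (16/2^6)n^6 with 16/2^6 < 1), Case 3 applies: T(n) = Θ(f(n)) = O(n^6).

Answer: O(n^6) - Case 3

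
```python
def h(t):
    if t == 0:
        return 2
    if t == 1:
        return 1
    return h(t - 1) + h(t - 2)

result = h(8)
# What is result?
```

Build up from base cases: h(0)=2, h(1)=1, h(2)=3, h(3)=4, h(4)=7, h(5)=11, h(6)=18, ..., h(8)=47

Answer: 47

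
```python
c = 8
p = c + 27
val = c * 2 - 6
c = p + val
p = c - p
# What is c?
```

Trace:
`c = 8` → c = 8
`p = c + 27` → p = 35
`val = c * 2 - 6` → val = 10
`c = p + val` → c = 45
`p = c - p` → p = 10
So c = 45

Answer: 45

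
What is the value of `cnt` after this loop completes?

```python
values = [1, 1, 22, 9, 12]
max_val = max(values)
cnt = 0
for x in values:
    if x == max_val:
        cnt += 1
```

Count of max value 22 in [1, 1, 22, 9, 12]
`cnt` takes the values: 0 → 1

Answer: 1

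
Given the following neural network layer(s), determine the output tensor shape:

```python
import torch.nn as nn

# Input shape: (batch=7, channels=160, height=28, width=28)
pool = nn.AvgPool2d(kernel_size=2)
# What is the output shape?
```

Input: (7, 160, 28, 28) -> Output: (7, 160, 14, 14)

Answer: (7, 160, 14, 14)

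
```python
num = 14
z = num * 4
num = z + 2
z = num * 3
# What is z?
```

Trace:
`num = 14` → num = 14
`z = num * 4` → z = 56
`num = z + 2` → num = 58
`z = num * 3` → z = 174
So z = 174

Answer: 174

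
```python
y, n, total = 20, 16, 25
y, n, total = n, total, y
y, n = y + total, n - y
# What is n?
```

Trace:
`y, n, total = 20, 16, 25` → y = 20; n = 16; total = 25
`y, n, total = n, total, y` → y = 16; n = 25; total = 20
`y, n = y + total, n - y` → y = 36; n = 9
So n = 9

Answer: 9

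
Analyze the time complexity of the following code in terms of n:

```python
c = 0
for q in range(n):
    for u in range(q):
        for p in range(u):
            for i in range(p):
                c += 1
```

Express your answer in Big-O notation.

Each loop level contributes: n × n × n × n. Multiplying the contributions gives O(n^4).

Answer: O(n^4)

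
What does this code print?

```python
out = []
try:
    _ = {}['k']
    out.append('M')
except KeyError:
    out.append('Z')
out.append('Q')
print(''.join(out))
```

Execution trace: 'Z' (except KeyError) → 'Q' (after the try/except). Output: ZQ

Answer: ZQ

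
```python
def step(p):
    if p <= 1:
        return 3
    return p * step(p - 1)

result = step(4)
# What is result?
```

step(4) = 4 * 3 * 2 * 3 = 72

Answer: 72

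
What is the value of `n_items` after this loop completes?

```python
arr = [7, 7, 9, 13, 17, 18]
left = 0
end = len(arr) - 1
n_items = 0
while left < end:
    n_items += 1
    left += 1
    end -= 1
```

Iterations until pointers meet (list length 6)
`n_items` takes the values: 0 → 1 → 2 → 3

Answer: 3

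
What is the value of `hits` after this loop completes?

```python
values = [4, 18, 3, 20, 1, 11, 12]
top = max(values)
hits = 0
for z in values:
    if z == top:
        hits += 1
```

Count of max value 20 in [4, 18, 3, 20, 1, 11, 12]
`hits` takes the values: 0 → 1

Answer: 1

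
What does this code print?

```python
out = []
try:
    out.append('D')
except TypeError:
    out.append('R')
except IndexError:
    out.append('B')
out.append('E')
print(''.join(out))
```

Execution trace: 'D' (try body, no exception) → 'E' (after the try/except). Output: DE

Answer: DE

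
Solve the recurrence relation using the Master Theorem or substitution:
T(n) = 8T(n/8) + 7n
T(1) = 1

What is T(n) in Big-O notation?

By Master Theorem: a=8, b=8, f(n)=7n. Since log_8(8) = 1 and f(n) = Θ(n^1), Case 2 applies. T(n) = O(n log n).

Answer: O(n log n)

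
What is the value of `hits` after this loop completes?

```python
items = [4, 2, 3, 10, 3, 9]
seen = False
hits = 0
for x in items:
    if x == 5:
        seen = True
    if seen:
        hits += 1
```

Count elements after first 5 in [4, 2, 3, 10, 3, 9]
`hits` takes the values: 0

Answer: 0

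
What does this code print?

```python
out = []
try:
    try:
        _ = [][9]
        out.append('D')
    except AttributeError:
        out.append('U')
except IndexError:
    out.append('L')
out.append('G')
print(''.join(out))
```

Execution trace: 'L' (outer except IndexError) → 'G' (after the try/except). Output: LG

Answer: LG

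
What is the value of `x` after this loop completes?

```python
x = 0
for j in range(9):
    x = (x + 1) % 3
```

Increment mod 3, 9 times = 0
`x` takes the values: 0 → 1 → 2 → 0 → 1 → 2 → 0 → 1 → 2 → 0

Answer: 0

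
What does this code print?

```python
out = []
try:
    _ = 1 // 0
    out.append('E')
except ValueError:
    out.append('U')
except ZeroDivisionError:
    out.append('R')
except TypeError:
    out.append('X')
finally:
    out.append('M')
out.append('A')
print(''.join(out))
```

Execution trace: 'R' (except ZeroDivisionError) → 'M' (finally) → 'A' (after the try/except). Output: RMA

Answer: RMA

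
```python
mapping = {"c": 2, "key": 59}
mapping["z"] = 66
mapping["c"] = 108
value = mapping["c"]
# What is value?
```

Trace:
`mapping = {"c": 2, "key": 59}` → mapping = {'c': 2, 'key': 59}
`mapping["z"] = 66` → mapping = {'c': 2, 'key': 59, 'z': 66}
`mapping["c"] = 108` → mapping = {'c': 108, 'key': 59, 'z': 66}
`value = mapping["c"]` → value = 108
So value = 108

Answer: 108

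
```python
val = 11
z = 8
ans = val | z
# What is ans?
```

Trace:
`val = 11` → val = 11
`z = 8` → z = 8
`ans = val | z` → ans = 11
So ans = 11

Answer: 11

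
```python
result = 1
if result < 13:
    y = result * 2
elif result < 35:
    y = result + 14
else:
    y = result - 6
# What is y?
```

Trace:
`result = 1` → result = 1
`if result < 13: ...` → result < 13 is True → y = 2
So y = 2

Answer: 2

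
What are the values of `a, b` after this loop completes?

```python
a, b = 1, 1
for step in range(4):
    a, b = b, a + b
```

Fibonacci: after 4 iterations
`a, b` takes the values: (1, 1) → (1, 2) → (2, 3) → (3, 5) → (5, 8)

Answer: 5, 8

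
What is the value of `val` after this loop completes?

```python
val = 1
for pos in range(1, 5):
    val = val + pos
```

Start at 1, add 1 through 4
`val` takes the values: 1 → 2 → 4 → 7 → 11

Answer: 11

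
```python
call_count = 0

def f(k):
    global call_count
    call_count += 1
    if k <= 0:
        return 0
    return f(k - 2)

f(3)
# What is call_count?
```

Linear recursion stepping by 2: 3 calls from k=3 down to ≤0.

Answer: 3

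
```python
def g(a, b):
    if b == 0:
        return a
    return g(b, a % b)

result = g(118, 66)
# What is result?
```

g(118, 66) -> g(66, 52) -> g(52, 14) -> g(14, 10) -> g(10, 4) -> g(4, 2) -> g(2, 0) -> 2

Answer: 2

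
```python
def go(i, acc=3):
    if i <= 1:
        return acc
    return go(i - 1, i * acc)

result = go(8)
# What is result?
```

Accumulator trace (n, acc): (8, 3) -> (7, 24) -> (6, 168) -> (5, 1008) -> (4, 5040) -> (3, 20160) -> (2, 60480) -> (1, 120960) -> return 120960

Answer: 120960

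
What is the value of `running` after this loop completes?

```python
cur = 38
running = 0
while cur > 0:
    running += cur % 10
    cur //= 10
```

Sum digits of 38
`running` takes the values: 0 → 8 → 11

Answer: 11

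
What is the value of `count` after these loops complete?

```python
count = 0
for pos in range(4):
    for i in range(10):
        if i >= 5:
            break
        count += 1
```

Inner breaks at 5, outer runs 4 times
`count` takes the values: 0 → 1 → 2 → 3 → 4 → 5 → 6 → 7 → 8 → 9 → 10 → 11 → 12 → 13 → 14 → 15 → 16 → 17 → 18 → 19 → 20

Answer: 20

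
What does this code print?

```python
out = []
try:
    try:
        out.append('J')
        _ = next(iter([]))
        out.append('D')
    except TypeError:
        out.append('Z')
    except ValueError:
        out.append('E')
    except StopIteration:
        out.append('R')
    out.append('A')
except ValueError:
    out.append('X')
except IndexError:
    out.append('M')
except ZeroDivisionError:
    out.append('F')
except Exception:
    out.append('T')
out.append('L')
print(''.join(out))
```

Execution trace: 'J' (inner try body) → 'R' (inner except StopIteration) → 'A' (try body, no exception) → 'L' (after the try/except). Output: JRAL

Answer: JRAL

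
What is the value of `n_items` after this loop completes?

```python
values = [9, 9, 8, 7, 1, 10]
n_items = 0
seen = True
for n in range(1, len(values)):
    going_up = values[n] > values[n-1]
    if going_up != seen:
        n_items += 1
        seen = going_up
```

Count direction changes in [9, 9, 8, 7, 1, 10]
`n_items` takes the values: 0 → 1 → 2

Answer: 2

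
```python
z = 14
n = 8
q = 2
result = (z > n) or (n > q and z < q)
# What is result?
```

Trace:
`z = 14` → z = 14
`n = 8` → n = 8
`q = 2` → q = 2
`result = (z > n) or (n > q and z < q)` → result = True
So result = True

Answer: True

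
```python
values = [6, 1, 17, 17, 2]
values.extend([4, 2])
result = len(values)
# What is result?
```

Trace:
`values = [6, 1, 17, 17, 2]` → values = [6, 1, 17, 17, 2]
`values.extend([4, 2])` → values = [6, 1, 17, 17, 2, 4, 2]
`result = len(values)` → result = 7
So result = 7

Answer: 7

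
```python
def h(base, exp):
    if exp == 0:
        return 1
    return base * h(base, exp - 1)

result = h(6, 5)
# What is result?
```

h(6, 5) = 6 * 6 * 6 * 6 * 6 = 7776

Answer: 7776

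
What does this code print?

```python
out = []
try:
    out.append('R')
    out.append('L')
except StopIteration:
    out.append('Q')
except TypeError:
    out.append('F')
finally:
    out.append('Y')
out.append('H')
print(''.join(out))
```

Execution trace: 'R' (try body) → 'L' (try body, no exception) → 'Y' (finally) → 'H' (after the try/except). Output: RLYH

Answer: RLYH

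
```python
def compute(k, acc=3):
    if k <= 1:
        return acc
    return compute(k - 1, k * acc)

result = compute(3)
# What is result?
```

Accumulator trace (n, acc): (3, 3) -> (2, 9) -> (1, 18) -> return 18

Answer: 18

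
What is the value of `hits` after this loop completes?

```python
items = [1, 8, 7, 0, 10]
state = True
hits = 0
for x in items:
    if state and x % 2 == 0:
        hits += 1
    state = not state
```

Count even values at even positions
`hits` takes the values: 0 → 1

Answer: 1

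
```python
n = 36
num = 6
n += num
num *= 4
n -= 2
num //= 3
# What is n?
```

Trace:
`n = 36` → n = 36
`num = 6` → num = 6
`n += num` → n = 42
`num *= 4` → num = 24
`n -= 2` → n = 40
`num //= 3` → num = 8
So n = 40

Answer: 40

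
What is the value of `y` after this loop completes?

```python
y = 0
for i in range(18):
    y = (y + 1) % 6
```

Increment mod 6, 18 times = 0
`y` takes the values: 0 → 1 → 2 → 3 → 4 → 5 → 0 → 1 → 2 → 3 → 4 → 5 → 0 → 1 → 2 → 3 → 4 → 5 → 0

Answer: 0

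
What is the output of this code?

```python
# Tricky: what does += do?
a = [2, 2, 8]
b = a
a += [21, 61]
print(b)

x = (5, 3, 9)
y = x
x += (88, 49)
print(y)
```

Key concept: += behavior differs for mutable vs immutable.
Step by step:
`a = [2, 2, 8]` → a = [2, 2, 8]
`b = a` → b = [2, 2, 8] (same object as a)
`a += [21, 61]` → a = [2, 2, 8, 21, 61] (same object as b); b = [2, 2, 8, 21, 61] (same object as a)
`print(b)` → prints [2, 2, 8, 21, 61]
`x = (5, 3, 9)` → x = (5, 3, 9)
`y = x` → y = (5, 3, 9)
`x += (88, 49)` → x = (5, 3, 9, 88, 49)
`print(y)` → prints (5, 3, 9)

Answer:
[2, 2, 8, 21, 61]
(5, 3, 9)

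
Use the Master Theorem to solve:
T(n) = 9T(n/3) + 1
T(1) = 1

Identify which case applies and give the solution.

a=9, b=3, f(n)=1. log_3(9) = 2. Since c=0 < 2, Case 1 applies: T(n) = Θ(n^log_b(a)) = O(n^2).

Answer: O(n^2) - Case 1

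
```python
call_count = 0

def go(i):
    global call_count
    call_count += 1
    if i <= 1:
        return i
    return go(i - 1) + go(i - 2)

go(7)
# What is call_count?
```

Calls(i) = 1 + Calls(i-1) + Calls(i-2); Calls(0)=Calls(1)=1. For i=7 this gives 41.

Answer: 41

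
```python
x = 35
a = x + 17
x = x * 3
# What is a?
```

Trace:
`x = 35` → x = 35
`a = x + 17` → a = 52
`x = x * 3` → x = 105
So a = 52

Answer: 52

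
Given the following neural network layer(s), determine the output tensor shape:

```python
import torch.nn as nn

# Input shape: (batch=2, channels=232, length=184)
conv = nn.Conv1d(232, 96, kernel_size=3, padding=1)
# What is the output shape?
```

Input: (2, 232, 184) -> Output: (2, 96, 184)

Answer: (2, 96, 184)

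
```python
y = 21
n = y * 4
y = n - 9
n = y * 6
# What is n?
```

Trace:
`y = 21` → y = 21
`n = y * 4` → n = 84
`y = n - 9` → y = 75
`n = y * 6` → n = 450
So n = 450

Answer: 450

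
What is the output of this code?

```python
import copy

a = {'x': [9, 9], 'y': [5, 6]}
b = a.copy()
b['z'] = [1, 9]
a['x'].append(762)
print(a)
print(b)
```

Key concept: shallow copy of dict with mutable values.
Step by step:
`a = {'x': [9, 9], 'y': [5, 6]}` → a = {'x': [9, 9], 'y': [5, 6]}
`b = a.copy()` → b = {'x': [9, 9], 'y': [5, 6]}
`b['z'] = [1, 9]` → b = {'x': [9, 9], 'y': [5, 6], 'z': [1, 9]}
`a['x'].append(762)` → a = {'x': [9, 9, 762], 'y': [5, 6]}; b = {'x': [9, 9, 762], 'y': [5, 6], 'z': [1, 9]}
`print(a)` → prints {'x': [9, 9, 762], 'y': [5, 6]}
`print(b)` → prints {'x': [9, 9, 762], 'y': [5, 6], 'z': [1, 9]}

Answer:
{'x': [9, 9, 762], 'y': [5, 6]}
{'x': [9, 9, 762], 'y': [5, 6], 'z': [1, 9]}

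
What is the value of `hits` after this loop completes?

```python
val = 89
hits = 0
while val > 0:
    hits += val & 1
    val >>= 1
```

Count set bits in 89 (binary: 0b1011001)
`hits` takes the values: 0 → 1 → 2 → 3 → 4

Answer: 4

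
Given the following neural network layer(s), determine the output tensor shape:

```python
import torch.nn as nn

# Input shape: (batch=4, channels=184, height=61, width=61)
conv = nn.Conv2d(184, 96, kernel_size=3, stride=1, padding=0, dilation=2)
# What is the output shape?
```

Input: (4, 184, 61, 61) -> Output: (4, 96, 57, 57)

Answer: (4, 96, 57, 57)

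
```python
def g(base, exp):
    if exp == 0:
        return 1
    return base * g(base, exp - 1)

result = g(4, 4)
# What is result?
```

g(4, 4) = 4 * 4 * 4 * 4 = 256

Answer: 256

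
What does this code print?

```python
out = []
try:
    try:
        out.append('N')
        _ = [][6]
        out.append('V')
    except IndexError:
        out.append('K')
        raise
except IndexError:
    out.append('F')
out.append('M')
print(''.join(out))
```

Execution trace: 'N' (try body) → 'K' (except IndexError) → 'F' (outer except IndexError) → 'M' (after the try/except). Output: NKFM

Answer: NKFM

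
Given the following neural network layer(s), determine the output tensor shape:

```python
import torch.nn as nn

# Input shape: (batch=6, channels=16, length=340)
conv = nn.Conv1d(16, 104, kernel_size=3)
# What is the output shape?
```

Input: (6, 16, 340) -> Output: (6, 104, 338)

Answer: (6, 104, 338)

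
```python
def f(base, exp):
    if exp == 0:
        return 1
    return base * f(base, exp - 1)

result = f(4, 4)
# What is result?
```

f(4, 4) = 4 * 4 * 4 * 4 = 256

Answer: 256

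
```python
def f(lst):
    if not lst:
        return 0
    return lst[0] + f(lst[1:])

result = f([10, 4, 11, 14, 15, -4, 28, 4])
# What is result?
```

10 + 4 + 11 + 14 + 15 + (-4) + 28 + 4 + 0 = 82

Answer: 82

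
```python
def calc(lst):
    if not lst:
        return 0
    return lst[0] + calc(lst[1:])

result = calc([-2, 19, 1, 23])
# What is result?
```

(-2) + 19 + 1 + 23 + 0 = 41

Answer: 41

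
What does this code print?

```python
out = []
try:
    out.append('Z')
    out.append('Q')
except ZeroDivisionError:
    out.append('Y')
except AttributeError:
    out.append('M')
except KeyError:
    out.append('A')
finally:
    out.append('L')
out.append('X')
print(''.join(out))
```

Execution trace: 'Z' (try body) → 'Q' (try body, no exception) → 'L' (finally) → 'X' (after the try/except). Output: ZQLX

Answer: ZQLX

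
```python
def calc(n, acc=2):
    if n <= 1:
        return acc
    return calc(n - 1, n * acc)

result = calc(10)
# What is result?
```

Accumulator trace (n, acc): (10, 2) -> (9, 20) -> (8, 180) -> (7, 1440) -> (6, 10080) -> (5, 60480) -> (4, 302400) -> (3, 1209600) -> (2, 3628800) -> (1, 7257600) -> return 7257600

Answer: 7257600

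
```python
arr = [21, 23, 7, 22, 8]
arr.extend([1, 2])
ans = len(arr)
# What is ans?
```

Trace:
`arr = [21, 23, 7, 22, 8]` → arr = [21, 23, 7, 22, 8]
`arr.extend([1, 2])` → arr = [21, 23, 7, 22, 8, 1, 2]
`ans = len(arr)` → ans = 7
So ans = 7

Answer: 7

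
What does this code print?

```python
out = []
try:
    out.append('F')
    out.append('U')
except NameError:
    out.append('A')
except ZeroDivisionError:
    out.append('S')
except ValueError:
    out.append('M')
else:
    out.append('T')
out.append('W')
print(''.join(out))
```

Execution trace: 'F' (try body) → 'U' (try body, no exception) → 'T' (else) → 'W' (after the try/except). Output: FUTW

Answer: FUTW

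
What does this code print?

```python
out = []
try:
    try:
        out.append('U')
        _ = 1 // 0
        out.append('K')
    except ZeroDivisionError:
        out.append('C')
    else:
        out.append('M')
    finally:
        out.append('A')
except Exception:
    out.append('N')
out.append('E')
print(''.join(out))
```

Execution trace: 'U' (inner try body) → 'C' (inner except ZeroDivisionError) → 'A' (inner finally) → 'E' (after the try/except). Output: UCAE

Answer: UCAE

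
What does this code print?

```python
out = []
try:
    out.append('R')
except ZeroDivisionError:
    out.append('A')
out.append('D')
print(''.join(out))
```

Execution trace: 'R' (try body, no exception) → 'D' (after the try/except). Output: RD

Answer: RD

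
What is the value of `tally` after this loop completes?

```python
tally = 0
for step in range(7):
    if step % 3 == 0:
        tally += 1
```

Count numbers divisible by 3 in range(7)
`tally` takes the values: 0 → 1 → 2 → 3

Answer: 3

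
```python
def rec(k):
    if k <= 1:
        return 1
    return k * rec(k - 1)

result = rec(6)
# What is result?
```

rec(6) = 6 * 5 * 4 * 3 * 2 * 1 = 720

Answer: 720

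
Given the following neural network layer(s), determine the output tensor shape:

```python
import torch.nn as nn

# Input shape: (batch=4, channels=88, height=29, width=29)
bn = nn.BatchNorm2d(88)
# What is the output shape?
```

Input: (4, 88, 29, 29) -> Output: (4, 88, 29, 29)

Answer: (4, 88, 29, 29)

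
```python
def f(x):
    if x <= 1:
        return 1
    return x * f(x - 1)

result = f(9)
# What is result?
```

f(9) = 9 * 8 * 7 * 6 * 5 * 4 * 3 * 2 * 1 = 362880

Answer: 362880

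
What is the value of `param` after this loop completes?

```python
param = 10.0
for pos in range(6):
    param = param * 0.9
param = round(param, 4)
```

Exponential decay: 10.0 * 0.9^6
`param` takes the values: 10.0 → 9.0 → 8.1 → 7.29 → 6.561 → 5.9049 → 5.31441 → 5.3144

Answer: 5.3144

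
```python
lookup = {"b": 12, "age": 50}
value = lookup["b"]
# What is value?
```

Trace:
`lookup = {"b": 12, "age": 50}` → lookup = {'b': 12, 'age': 50}
`value = lookup["b"]` → value = 12
So value = 12

Answer: 12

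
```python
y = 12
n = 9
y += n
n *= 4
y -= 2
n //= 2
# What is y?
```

Trace:
`y = 12` → y = 12
`n = 9` → n = 9
`y += n` → y = 21
`n *= 4` → n = 36
`y -= 2` → y = 19
`n //= 2` → n = 18
So y = 19

Answer: 19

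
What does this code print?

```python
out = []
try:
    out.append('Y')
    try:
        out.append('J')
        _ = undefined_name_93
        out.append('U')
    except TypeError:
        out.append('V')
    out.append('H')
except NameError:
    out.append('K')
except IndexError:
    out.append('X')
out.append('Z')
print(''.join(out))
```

Execution trace: 'Y' (try body) → 'J' (inner try body) → 'K' (except NameError) → 'Z' (after the try/except). Output: YJKZ

Answer: YJKZ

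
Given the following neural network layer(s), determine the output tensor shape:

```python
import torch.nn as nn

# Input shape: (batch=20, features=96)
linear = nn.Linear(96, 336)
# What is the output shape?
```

Input: (20, 96) -> Output: (20, 336)

Answer: (20, 336)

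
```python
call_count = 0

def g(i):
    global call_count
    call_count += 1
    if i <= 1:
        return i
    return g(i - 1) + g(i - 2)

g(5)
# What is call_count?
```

Calls(i) = 1 + Calls(i-1) + Calls(i-2); Calls(0)=Calls(1)=1. For i=5 this gives 15.

Answer: 15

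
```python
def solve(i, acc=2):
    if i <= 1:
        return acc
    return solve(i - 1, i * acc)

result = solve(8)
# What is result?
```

Accumulator trace (n, acc): (8, 2) -> (7, 16) -> (6, 112) -> (5, 672) -> (4, 3360) -> (3, 13440) -> (2, 40320) -> (1, 80640) -> return 80640

Answer: 80640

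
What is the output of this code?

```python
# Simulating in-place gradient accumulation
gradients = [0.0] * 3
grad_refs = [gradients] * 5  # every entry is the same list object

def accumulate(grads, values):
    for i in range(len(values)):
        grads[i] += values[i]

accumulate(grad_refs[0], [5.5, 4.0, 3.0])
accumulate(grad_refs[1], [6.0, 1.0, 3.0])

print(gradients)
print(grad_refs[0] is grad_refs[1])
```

Key concept: gradient accumulation aliasing.
Step by step:
`gradients = [0.0] * 3` → gradients = [0.0, 0.0, 0.0]
`grad_refs = [gradients] * 5` → grad_refs = [[0.0, 0.0, 0.0], [0.0, 0.0, 0.0], [0.0, 0.0, 0.0], [0.0, 0.0, 0.0], [0.0, 0.0, 0.0]]
`accumulate(grad_refs[0], [5.5, 4.0, 3.0])` → gradients = [5.5, 4.0, 3.0]; grad_refs = [[5.5, 4.0, 3.0], [5.5, 4.0, 3.0], [5.5, 4.0, 3.0], [5.5, 4.0, 3.0], [5.5, 4.0, 3.0]]
`accumulate(grad_refs[1], [6.0, 1.0, 3.0])` → gradients = [11.5, 5.0, 6.0]; grad_refs = [[11.5, 5.0, 6.0], [11.5, 5.0, 6.0], [11.5, 5.0, 6.0], [11.5, 5.0, 6.0], [11.5, 5.0, 6.0]]
`print(gradients)` → prints [11.5, 5.0, 6.0]
`print(grad_refs[0] is grad_refs[1])` → prints True

Answer:
[11.5, 5.0, 6.0]
True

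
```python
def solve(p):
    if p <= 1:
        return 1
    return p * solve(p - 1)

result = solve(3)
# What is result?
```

solve(3) = 3 * 2 * 1 = 6

Answer: 6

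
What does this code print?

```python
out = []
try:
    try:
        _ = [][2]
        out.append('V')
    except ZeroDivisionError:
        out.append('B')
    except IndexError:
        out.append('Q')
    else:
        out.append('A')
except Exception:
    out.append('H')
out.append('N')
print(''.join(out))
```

Execution trace: 'Q' (inner except IndexError) → 'N' (after the try/except). Output: QN

Answer: QN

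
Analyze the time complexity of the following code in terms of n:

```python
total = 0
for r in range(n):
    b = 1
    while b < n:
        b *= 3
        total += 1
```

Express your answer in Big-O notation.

Each loop level contributes: n × log n. Multiplying the contributions gives O(n log n).

Answer: O(n log n)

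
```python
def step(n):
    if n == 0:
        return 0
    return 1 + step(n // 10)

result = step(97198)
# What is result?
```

Count of digits of 97198: 5

Answer: 5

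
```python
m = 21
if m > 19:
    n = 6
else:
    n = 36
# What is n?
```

Trace:
`m = 21` → m = 21
`if m > 19: ...` → m > 19 is True → n = 6
So n = 6

Answer: 6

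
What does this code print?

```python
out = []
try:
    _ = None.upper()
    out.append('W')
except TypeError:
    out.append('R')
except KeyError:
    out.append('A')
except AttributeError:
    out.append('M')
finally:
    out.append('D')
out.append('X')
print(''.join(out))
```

Execution trace: 'M' (except AttributeError) → 'D' (finally) → 'X' (after the try/except). Output: MDX

Answer: MDX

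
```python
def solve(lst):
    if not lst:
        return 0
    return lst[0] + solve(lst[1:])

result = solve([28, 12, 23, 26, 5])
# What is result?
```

28 + 12 + 23 + 26 + 5 + 0 = 94

Answer: 94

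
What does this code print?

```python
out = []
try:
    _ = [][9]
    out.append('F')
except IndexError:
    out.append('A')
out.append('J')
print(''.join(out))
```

Execution trace: 'A' (except IndexError) → 'J' (after the try/except). Output: AJ

Answer: AJ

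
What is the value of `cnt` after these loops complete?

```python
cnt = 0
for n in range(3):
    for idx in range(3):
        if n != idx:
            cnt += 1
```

3² - 3 (exclude diagonal)
`cnt` takes the values: 0 → 1 → 2 → 3 → 4 → 5 → 6

Answer: 6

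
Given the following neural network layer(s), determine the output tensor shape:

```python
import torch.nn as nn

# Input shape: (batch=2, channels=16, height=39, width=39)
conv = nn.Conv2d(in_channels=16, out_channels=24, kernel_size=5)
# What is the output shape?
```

Input: (2, 16, 39, 39) -> Output: (2, 24, 35, 35)

Answer: (2, 24, 35, 35)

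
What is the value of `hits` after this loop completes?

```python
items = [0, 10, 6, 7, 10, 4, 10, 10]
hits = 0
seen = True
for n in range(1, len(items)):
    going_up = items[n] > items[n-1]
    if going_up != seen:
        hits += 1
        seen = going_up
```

Count direction changes in [0, 10, 6, 7, 10, 4, 10, 10]
`hits` takes the values: 0 → 1 → 2 → 3 → 4 → 5

Answer: 5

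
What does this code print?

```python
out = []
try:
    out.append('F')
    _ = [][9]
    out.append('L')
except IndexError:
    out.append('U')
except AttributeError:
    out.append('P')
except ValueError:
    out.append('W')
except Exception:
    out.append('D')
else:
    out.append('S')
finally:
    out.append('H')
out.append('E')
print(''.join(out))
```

Execution trace: 'F' (try body) → 'U' (except IndexError) → 'H' (finally) → 'E' (after the try/except). Output: FUHE

Answer: FUHE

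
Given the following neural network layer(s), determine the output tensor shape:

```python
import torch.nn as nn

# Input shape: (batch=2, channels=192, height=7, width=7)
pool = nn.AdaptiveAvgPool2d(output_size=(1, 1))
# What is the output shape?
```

Input: (2, 192, 7, 7) -> Output: (2, 192, 1, 1)

Answer: (2, 192, 1, 1)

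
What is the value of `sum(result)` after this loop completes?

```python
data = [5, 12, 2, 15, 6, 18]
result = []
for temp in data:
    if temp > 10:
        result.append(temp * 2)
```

Sum of doubled values > 10
`result` takes the values: [] → [24] → [24, 30] → [24, 30, 36]
So `sum(result)` = 90

Answer: 90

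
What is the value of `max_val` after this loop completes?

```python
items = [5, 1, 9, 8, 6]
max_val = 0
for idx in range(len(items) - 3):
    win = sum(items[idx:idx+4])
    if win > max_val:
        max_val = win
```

Max sum of 4-element window in [5, 1, 9, 8, 6]
`max_val` takes the values: 0 → 23 → 24

Answer: 24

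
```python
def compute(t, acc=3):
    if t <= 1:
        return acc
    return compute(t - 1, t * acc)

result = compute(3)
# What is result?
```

Accumulator trace (n, acc): (3, 3) -> (2, 9) -> (1, 18) -> return 18

Answer: 18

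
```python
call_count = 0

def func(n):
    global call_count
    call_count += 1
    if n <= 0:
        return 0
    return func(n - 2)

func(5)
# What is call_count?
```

Linear recursion stepping by 2: 4 calls from n=5 down to ≤0.

Answer: 4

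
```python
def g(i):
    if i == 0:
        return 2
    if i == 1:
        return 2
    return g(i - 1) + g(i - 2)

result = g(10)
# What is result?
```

Build up from base cases: g(0)=2, g(1)=2, g(2)=4, g(3)=6, g(4)=10, g(5)=16, g(6)=26, ..., g(10)=178

Answer: 178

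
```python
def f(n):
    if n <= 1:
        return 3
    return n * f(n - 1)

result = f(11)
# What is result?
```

f(11) = 11 * 10 * 9 * 8 * 7 * 6 * 5 * 4 * 3 * 2 * 3 = 119750400

Answer: 119750400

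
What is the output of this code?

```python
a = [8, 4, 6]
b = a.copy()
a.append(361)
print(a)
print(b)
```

Key concept: list.copy() creates independent copy.
Step by step:
`a = [8, 4, 6]` → a = [8, 4, 6]
`b = a.copy()` → b = [8, 4, 6]
`a.append(361)` → a = [8, 4, 6, 361]
`print(a)` → prints [8, 4, 6, 361]
`print(b)` → prints [8, 4, 6]

Answer:
[8, 4, 6, 361]
[8, 4, 6]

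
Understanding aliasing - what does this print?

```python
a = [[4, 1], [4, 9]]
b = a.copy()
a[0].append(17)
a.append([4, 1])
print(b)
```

Key concept: shallow copy with nested lists.
Step by step:
`a = [[4, 1], [4, 9]]` → a = [[4, 1], [4, 9]]
`b = a.copy()` → b = [[4, 1], [4, 9]]
`a[0].append(17)` → a = [[4, 1, 17], [4, 9]]; b = [[4, 1, 17], [4, 9]]
`a.append([4, 1])` → a = [[4, 1, 17], [4, 9], [4, 1]]
`print(b)` → prints [[4, 1, 17], [4, 9]]

Answer: [[4, 1, 17], [4, 9]]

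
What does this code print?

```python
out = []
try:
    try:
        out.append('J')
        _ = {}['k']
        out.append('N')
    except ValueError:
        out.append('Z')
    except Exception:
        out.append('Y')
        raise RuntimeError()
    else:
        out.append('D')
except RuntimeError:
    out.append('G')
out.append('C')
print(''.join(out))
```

Execution trace: 'J' (try body) → 'Y' (except Exception) → 'G' (outer except RuntimeError) → 'C' (after the try/except). Output: JYGC

Answer: JYGC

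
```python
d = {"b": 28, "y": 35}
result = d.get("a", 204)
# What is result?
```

Trace:
`d = {"b": 28, "y": 35}` → d = {'b': 28, 'y': 35}
`result = d.get("a", 204)` → result = 204
So result = 204

Answer: 204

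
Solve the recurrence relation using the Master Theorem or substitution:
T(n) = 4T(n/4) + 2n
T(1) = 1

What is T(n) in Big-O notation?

By Master Theorem: a=4, b=4, f(n)=2n. Since log_4(4) = 1 and f(n) = Θ(n^1), Case 2 applies. T(n) = O(n log n).

Answer: O(n log n)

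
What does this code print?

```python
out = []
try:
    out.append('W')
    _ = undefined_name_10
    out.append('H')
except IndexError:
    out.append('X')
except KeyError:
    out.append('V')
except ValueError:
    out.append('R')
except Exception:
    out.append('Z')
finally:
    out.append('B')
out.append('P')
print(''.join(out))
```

Execution trace: 'W' (try body) → 'Z' (except Exception) → 'B' (finally) → 'P' (after the try/except). Output: WZBP

Answer: WZBP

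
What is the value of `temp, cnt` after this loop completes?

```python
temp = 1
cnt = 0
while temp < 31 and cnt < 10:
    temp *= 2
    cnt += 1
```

Double until >= 31 or 10 iterations
`temp, cnt` takes the values: (1, 0) → (2, 0) → (2, 1) → (4, 1) → (4, 2) → (8, 2) → (8, 3) → (16, 3) → (16, 4) → (32, 4) → (32, 5)

Answer: 32, 5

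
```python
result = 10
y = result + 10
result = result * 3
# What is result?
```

Trace:
`result = 10` → result = 10
`y = result + 10` → y = 20
`result = result * 3` → result = 30
So result = 30

Answer: 30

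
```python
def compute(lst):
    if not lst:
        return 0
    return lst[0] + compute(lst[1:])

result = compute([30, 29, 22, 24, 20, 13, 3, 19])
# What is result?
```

30 + 29 + 22 + 24 + 20 + 13 + 3 + 19 + 0 = 160

Answer: 160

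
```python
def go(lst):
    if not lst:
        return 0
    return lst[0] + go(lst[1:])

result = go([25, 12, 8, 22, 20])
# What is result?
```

25 + 12 + 8 + 22 + 20 + 0 = 87

Answer: 87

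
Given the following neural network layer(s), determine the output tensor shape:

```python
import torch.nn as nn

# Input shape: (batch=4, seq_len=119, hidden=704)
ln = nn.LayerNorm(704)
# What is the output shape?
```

Input: (4, 119, 704) -> Output: (4, 119, 704)

Answer: (4, 119, 704)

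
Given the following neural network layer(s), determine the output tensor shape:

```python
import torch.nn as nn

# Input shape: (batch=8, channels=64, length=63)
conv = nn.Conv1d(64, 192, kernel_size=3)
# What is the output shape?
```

Input: (8, 64, 63) -> Output: (8, 192, 61)

Answer: (8, 192, 61)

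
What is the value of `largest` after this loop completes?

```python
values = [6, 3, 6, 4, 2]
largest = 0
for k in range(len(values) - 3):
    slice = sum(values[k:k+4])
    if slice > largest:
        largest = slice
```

Max sum of 4-element window in [6, 3, 6, 4, 2]
`largest` takes the values: 0 → 19

Answer: 19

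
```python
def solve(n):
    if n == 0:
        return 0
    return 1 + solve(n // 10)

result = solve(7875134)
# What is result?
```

Count of digits of 7875134: 7

Answer: 7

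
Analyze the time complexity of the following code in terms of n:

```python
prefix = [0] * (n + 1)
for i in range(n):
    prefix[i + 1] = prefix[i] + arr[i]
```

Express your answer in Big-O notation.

This is Prefix sum computation. Time complexity: O(n).

Answer: O(n)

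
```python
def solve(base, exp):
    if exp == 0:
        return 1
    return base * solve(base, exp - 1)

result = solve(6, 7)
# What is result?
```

solve(6, 7) = 6 * 6 * 6 * 6 * 6 * 6 * 6 = 279936

Answer: 279936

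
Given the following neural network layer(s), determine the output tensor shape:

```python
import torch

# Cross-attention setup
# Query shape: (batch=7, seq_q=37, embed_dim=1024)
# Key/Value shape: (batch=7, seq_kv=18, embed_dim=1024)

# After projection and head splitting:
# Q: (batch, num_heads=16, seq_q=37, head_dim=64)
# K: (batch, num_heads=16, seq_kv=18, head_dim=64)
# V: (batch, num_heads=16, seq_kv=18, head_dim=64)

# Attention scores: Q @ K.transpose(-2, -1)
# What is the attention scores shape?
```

Input: (7, 37, 1024) -> Output: (7, 16, 37, 18)

Answer: (7, 16, 37, 18)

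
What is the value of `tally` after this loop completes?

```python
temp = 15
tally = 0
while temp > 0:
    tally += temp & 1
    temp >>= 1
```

Count set bits in 15 (binary: 0b1111)
`tally` takes the values: 0 → 1 → 2 → 3 → 4

Answer: 4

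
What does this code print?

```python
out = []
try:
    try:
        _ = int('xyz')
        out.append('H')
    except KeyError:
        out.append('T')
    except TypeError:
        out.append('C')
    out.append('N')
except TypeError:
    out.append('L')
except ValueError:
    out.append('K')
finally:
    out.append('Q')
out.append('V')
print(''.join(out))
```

Execution trace: 'K' (except ValueError) → 'Q' (finally) → 'V' (after the try/except). Output: KQV

Answer: KQV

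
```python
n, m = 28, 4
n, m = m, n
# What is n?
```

Trace:
`n, m = 28, 4` → n = 28; m = 4
`n, m = m, n` → n = 4; m = 28
So n = 4

Answer: 4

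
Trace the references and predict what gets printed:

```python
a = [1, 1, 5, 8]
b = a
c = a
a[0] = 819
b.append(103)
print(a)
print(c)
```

Key concept: multiple aliases.
Step by step:
`a = [1, 1, 5, 8]` → a = [1, 1, 5, 8]
`b = a` → b = [1, 1, 5, 8] (same object as a)
`c = a` → c = [1, 1, 5, 8] (same object as a, b)
`a[0] = 819` → a = [819, 1, 5, 8] (same object as b, c); b = [819, 1, 5, 8] (same object as a, c); c = [819, 1, 5, 8] (same object as a, b)
`b.append(103)` → a = [819, 1, 5, 8, 103] (same object as b, c); b = [819, 1, 5, 8, 103] (same object as a, c); c = [819, 1, 5, 8, 103] (same object as a, b)
`print(a)` → prints [819, 1, 5, 8, 103]
`print(c)` → prints [819, 1, 5, 8, 103]

Answer:
[819, 1, 5, 8, 103]
[819, 1, 5, 8, 103]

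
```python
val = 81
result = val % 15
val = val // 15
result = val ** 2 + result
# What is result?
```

Trace:
`val = 81` → val = 81
`result = val % 15` → result = 6
`val = val // 15` → val = 5
`result = val ** 2 + result` → result = 31
So result = 31

Answer: 31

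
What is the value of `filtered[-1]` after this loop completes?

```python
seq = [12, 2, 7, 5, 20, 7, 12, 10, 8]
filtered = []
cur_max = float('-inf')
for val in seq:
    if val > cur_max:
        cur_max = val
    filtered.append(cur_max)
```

Running max ends at 20
`filtered` takes the values: [] → [12] → [12, 12] → [12, 12, 12] → [12, 12, 12, 12] → [12, 12, 12, 12, 20] → [12, 12, 12, 12, 20, 20] → [12, 12, 12, 12, 20, 20, 20] → [12, 12, 12, 12, 20, 20, 20, 20] → [12, 12, 12, 12, 20, 20, 20, 20, 20]
So `filtered[-1]` = 20

Answer: 20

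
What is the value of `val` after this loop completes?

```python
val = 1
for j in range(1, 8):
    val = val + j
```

Start at 1, add 1 through 7
`val` takes the values: 1 → 2 → 4 → 7 → 11 → 16 → 22 → 29

Answer: 29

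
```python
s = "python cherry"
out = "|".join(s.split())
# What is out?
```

Trace:
`s = "python cherry"` → s = 'python cherry'
`out = "|".join(s.split())` → out = 'python|cherry'
So out = 'python|cherry'

Answer: 'python|cherry'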